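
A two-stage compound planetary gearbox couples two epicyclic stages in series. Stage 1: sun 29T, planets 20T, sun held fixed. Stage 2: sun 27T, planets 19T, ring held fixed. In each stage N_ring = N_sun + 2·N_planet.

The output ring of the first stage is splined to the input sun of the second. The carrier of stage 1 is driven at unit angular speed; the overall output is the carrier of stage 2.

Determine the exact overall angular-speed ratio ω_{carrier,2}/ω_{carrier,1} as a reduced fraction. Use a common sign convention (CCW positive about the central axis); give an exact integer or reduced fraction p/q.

441/1058

Stage 1: N_ring = 29 + 2·20 = 69
Stage 1: 29(ω_s−ω_c) = −69(ω_r−ω_c),  ω_s=0, ω_c=1
Stage 1: ω_r = 1 − (29/69)(0−1) = 98/69
  ⇒ ω_r¹/ω_c¹ = 98/69
Stage 2: N_ring = 27 + 2·19 = 65
Stage 2: 27(ω_s−ω_c) = −65(ω_r−ω_c),  ω_r=0, ω_s=1
Stage 2: 27(1−ω_c) = −65(0−ω_c)  ⇒  92ω_c = 27  ⇒  ω_c = 27/92
  ⇒ ω_c²/ω_s² = 27/92
Coupling ω_s² = ω_r¹ ⇒ overall = 98/69 × 27/92 = 441/1058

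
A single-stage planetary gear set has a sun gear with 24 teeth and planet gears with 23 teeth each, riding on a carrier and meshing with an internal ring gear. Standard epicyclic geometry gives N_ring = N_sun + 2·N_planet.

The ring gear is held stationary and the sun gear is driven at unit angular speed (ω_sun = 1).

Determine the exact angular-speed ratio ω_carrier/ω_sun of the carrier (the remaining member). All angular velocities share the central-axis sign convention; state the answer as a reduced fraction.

12/47

N_ring = 24 + 2·23 = 70
24(ω_s−ω_c) = −70(ω_r−ω_c),  ω_r=0, ω_s=1
24(1−ω_c) = −70(0−ω_c)  ⇒  94ω_c = 24  ⇒  ω_c = 12/47
ω_c/ω_s = 12/47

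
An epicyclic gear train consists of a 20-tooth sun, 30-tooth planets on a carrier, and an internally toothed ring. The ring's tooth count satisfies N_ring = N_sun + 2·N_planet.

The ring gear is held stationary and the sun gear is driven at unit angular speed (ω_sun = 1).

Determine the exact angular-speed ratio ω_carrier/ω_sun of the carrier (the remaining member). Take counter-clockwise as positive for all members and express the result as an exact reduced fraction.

1/5

N_ring = 20 + 2·30 = 80
20(ω_s−ω_c) = −80(ω_r−ω_c),  ω_r=0, ω_s=1
20(1−ω_c) = −80(0−ω_c)  ⇒  100ω_c = 20  ⇒  ω_c = 1/5
ω_c/ω_s = 1/5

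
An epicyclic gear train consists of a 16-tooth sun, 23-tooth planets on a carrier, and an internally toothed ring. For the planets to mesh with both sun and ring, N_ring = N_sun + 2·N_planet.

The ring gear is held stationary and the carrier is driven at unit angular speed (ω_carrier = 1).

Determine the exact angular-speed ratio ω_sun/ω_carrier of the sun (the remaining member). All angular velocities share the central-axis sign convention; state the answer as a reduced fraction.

N_ring = 16 + 2·23 = 62
16(ω_s−ω_c) = −62(ω_r−ω_c),  ω_r=0, ω_c=1
ω_s = 1 − (62/16)(0−1) = 39/8
ω_s/ω_c = 39/8

39/8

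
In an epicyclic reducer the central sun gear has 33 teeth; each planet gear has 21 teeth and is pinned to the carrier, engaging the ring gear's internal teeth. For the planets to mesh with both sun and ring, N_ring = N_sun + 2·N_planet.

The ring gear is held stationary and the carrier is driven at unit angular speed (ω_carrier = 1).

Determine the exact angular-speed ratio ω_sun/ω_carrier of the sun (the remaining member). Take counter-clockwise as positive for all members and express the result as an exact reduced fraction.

N_ring = 33 + 2·21 = 75
33(ω_s−ω_c) = −75(ω_r−ω_c),  ω_r=0, ω_c=1
ω_s = 1 − (75/33)(0−1) = 36/11
ω_s/ω_c = 36/11

36/11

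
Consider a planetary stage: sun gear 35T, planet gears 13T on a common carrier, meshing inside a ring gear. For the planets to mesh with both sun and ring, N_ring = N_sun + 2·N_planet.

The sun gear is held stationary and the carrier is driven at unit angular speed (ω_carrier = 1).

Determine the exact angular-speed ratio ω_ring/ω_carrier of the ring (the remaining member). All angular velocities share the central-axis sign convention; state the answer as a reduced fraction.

N_ring = 35 + 2·13 = 61
35(ω_s−ω_c) = −61(ω_r−ω_c),  ω_s=0, ω_c=1
ω_r = 1 − (35/61)(0−1) = 96/61
ω_r/ω_c = 96/61

96/61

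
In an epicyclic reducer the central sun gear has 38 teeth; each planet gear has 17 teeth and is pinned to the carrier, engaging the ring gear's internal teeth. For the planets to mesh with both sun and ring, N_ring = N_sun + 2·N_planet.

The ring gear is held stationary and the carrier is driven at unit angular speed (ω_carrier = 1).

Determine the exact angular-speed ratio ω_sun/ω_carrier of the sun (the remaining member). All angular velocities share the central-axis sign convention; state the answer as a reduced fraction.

N_ring = 38 + 2·17 = 72
38(ω_s−ω_c) = −72(ω_r−ω_c),  ω_r=0, ω_c=1
ω_s = 1 − (72/38)(0−1) = 55/19
ω_s/ω_c = 55/19

55/19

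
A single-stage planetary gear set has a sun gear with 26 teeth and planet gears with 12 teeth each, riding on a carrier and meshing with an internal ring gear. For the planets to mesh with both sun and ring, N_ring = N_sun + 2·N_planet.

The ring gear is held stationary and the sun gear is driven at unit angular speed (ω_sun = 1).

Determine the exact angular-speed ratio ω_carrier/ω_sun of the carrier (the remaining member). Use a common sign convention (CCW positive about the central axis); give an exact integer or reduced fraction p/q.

N_ring = 26 + 2·12 = 50
26(ω_s−ω_c) = −50(ω_r−ω_c),  ω_r=0, ω_s=1
26(1−ω_c) = −50(0−ω_c)  ⇒  76ω_c = 26  ⇒  ω_c = 13/38
ω_c/ω_s = 13/38

13/38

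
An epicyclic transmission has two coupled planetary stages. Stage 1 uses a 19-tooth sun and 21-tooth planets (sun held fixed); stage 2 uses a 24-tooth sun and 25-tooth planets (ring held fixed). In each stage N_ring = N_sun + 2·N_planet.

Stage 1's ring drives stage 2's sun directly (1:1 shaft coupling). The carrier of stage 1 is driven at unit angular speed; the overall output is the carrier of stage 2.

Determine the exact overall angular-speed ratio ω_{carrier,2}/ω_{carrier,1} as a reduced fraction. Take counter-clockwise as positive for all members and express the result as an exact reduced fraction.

Stage 1: N_ring = 19 + 2·21 = 61
Stage 1: 19(ω_s−ω_c) = −61(ω_r−ω_c),  ω_s=0, ω_c=1
Stage 1: ω_r = 1 − (19/61)(0−1) = 80/61
  ⇒ ω_r¹/ω_c¹ = 80/61
Stage 2: N_ring = 24 + 2·25 = 74
Stage 2: 24(ω_s−ω_c) = −74(ω_r−ω_c),  ω_r=0, ω_s=1
Stage 2: 24(1−ω_c) = −74(0−ω_c)  ⇒  98ω_c = 24  ⇒  ω_c = 12/49
  ⇒ ω_c²/ω_s² = 12/49
Coupling ω_s² = ω_r¹ ⇒ overall = 80/61 × 12/49 = 960/2989

960/2989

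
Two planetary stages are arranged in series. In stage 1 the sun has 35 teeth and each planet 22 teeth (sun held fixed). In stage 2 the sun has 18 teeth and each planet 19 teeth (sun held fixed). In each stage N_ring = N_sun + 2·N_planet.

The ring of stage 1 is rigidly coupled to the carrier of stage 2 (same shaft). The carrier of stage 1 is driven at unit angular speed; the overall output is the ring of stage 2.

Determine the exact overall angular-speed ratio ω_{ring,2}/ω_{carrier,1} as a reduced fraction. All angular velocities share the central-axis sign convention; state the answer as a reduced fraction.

Stage 1: N_ring = 35 + 2·22 = 79
Stage 1: 35(ω_s−ω_c) = −79(ω_r−ω_c),  ω_s=0, ω_c=1
Stage 1: ω_r = 1 − (35/79)(0−1) = 114/79
  ⇒ ω_r¹/ω_c¹ = 114/79
Stage 2: N_ring = 18 + 2·19 = 56
Stage 2: 18(ω_s−ω_c) = −56(ω_r−ω_c),  ω_s=0, ω_c=1
Stage 2: ω_r = 1 − (18/56)(0−1) = 37/28
  ⇒ ω_r²/ω_c² = 37/28
Coupling ω_c² = ω_r¹ ⇒ overall = 114/79 × 37/28 = 2109/1106

2109/1106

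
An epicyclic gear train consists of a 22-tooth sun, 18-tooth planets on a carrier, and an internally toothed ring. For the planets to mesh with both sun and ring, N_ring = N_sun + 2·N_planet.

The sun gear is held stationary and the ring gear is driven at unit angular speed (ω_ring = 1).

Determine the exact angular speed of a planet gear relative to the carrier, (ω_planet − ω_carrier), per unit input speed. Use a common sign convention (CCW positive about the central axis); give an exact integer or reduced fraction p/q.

319/360

N_ring = 22 + 2·18 = 58
22(ω_s−ω_c) = −58(ω_r−ω_c),  ω_s=0, ω_r=1
22(0−ω_c) = −58(1−ω_c)  ⇒  80ω_c = 58  ⇒  ω_c = 29/40
sun–planet: 22·(0−29/40) = −18·(ω_p−ω_c)  ⇒  ω_p−ω_c = −(22/18)·(-29/40) = 319/360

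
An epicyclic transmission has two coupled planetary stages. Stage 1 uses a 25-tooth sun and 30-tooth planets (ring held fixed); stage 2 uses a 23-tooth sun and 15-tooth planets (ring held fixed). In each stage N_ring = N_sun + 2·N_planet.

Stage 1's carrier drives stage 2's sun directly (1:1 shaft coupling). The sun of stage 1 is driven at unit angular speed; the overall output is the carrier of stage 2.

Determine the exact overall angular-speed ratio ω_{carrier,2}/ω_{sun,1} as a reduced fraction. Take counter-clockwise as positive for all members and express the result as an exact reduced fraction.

115/1672

Stage 1: N_ring = 25 + 2·30 = 85
Stage 1: 25(ω_s−ω_c) = −85(ω_r−ω_c),  ω_r=0, ω_s=1
Stage 1: 25(1−ω_c) = −85(0−ω_c)  ⇒  110ω_c = 25  ⇒  ω_c = 5/22
  ⇒ ω_c¹/ω_s¹ = 5/22
Stage 2: N_ring = 23 + 2·15 = 53
Stage 2: 23(ω_s−ω_c) = −53(ω_r−ω_c),  ω_r=0, ω_s=1
Stage 2: 23(1−ω_c) = −53(0−ω_c)  ⇒  76ω_c = 23  ⇒  ω_c = 23/76
  ⇒ ω_c²/ω_s² = 23/76
Coupling ω_s² = ω_c¹ ⇒ overall = 5/22 × 23/76 = 115/1672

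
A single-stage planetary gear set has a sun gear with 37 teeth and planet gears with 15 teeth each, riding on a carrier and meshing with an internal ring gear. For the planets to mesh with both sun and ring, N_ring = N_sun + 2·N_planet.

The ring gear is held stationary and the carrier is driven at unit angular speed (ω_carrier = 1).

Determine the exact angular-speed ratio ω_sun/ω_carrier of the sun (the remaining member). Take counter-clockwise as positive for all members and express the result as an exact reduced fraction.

N_ring = 37 + 2·15 = 67
37(ω_s−ω_c) = −67(ω_r−ω_c),  ω_r=0, ω_c=1
ω_s = 1 − (67/37)(0−1) = 104/37
ω_s/ω_c = 104/37

104/37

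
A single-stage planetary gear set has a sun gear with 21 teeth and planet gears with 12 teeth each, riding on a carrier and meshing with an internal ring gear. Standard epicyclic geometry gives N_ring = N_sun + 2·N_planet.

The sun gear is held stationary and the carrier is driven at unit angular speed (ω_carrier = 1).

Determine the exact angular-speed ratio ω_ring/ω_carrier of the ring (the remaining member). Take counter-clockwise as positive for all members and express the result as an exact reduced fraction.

22/15

N_ring = 21 + 2·12 = 45
21(ω_s−ω_c) = −45(ω_r−ω_c),  ω_s=0, ω_c=1
ω_r = 1 − (21/45)(0−1) = 22/15
ω_r/ω_c = 22/15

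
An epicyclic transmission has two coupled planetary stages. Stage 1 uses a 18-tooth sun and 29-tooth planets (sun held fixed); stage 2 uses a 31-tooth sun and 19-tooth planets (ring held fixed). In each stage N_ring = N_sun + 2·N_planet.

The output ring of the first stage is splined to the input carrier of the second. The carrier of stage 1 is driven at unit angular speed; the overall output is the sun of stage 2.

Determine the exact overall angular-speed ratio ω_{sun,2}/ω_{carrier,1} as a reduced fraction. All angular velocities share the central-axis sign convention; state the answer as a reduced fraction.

Stage 1: N_ring = 18 + 2·29 = 76
Stage 1: 18(ω_s−ω_c) = −76(ω_r−ω_c),  ω_s=0, ω_c=1
Stage 1: ω_r = 1 − (18/76)(0−1) = 47/38
  ⇒ ω_r¹/ω_c¹ = 47/38
Stage 2: N_ring = 31 + 2·19 = 69
Stage 2: 31(ω_s−ω_c) = −69(ω_r−ω_c),  ω_r=0, ω_c=1
Stage 2: ω_s = 1 − (69/31)(0−1) = 100/31
  ⇒ ω_s²/ω_c² = 100/31
Coupling ω_c² = ω_r¹ ⇒ overall = 47/38 × 100/31 = 2350/589

2350/589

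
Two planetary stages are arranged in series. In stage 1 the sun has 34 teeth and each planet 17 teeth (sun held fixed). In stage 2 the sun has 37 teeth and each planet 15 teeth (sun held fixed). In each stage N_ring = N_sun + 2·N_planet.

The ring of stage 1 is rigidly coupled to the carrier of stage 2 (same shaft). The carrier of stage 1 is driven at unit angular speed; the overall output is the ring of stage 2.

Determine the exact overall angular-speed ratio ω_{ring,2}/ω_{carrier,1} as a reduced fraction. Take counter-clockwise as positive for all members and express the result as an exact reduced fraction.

Stage 1: N_ring = 34 + 2·17 = 68
Stage 1: 34(ω_s−ω_c) = −68(ω_r−ω_c),  ω_s=0, ω_c=1
Stage 1: ω_r = 1 − (34/68)(0−1) = 3/2
  ⇒ ω_r¹/ω_c¹ = 3/2
Stage 2: N_ring = 37 + 2·15 = 67
Stage 2: 37(ω_s−ω_c) = −67(ω_r−ω_c),  ω_s=0, ω_c=1
Stage 2: ω_r = 1 − (37/67)(0−1) = 104/67
  ⇒ ω_r²/ω_c² = 104/67
Coupling ω_c² = ω_r¹ ⇒ overall = 3/2 × 104/67 = 156/67

156/67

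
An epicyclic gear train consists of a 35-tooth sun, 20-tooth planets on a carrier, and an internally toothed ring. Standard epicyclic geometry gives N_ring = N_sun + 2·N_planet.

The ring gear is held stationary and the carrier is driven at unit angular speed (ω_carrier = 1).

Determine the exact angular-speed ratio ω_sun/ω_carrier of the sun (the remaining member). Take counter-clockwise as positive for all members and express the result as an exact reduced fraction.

22/7

N_ring = 35 + 2·20 = 75
35(ω_s−ω_c) = −75(ω_r−ω_c),  ω_r=0, ω_c=1
ω_s = 1 − (75/35)(0−1) = 22/7
ω_s/ω_c = 22/7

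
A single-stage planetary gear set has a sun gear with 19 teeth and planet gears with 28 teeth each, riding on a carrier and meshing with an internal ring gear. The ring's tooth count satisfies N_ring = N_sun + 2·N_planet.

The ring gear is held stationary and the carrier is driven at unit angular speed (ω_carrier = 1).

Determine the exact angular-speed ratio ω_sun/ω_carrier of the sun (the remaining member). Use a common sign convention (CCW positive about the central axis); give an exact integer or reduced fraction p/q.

94/19

N_ring = 19 + 2·28 = 75
19(ω_s−ω_c) = −75(ω_r−ω_c),  ω_r=0, ω_c=1
ω_s = 1 − (75/19)(0−1) = 94/19
ω_s/ω_c = 94/19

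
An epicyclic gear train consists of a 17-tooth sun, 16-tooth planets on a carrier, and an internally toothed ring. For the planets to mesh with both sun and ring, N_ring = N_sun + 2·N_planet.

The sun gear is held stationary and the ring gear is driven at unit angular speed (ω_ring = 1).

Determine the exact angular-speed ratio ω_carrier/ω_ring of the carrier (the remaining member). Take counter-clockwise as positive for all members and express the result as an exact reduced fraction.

N_ring = 17 + 2·16 = 49
17(ω_s−ω_c) = −49(ω_r−ω_c),  ω_s=0, ω_r=1
17(0−ω_c) = −49(1−ω_c)  ⇒  66ω_c = 49  ⇒  ω_c = 49/66
ω_c/ω_r = 49/66

49/66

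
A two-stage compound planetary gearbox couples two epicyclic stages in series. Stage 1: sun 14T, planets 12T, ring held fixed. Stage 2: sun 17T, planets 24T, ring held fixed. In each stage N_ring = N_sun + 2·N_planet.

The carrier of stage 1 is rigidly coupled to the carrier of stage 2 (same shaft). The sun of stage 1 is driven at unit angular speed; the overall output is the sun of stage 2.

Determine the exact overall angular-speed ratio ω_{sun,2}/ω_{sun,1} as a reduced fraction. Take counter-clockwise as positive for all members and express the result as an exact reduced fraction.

287/221

Stage 1: N_ring = 14 + 2·12 = 38
Stage 1: 14(ω_s−ω_c) = −38(ω_r−ω_c),  ω_r=0, ω_s=1
Stage 1: 14(1−ω_c) = −38(0−ω_c)  ⇒  52ω_c = 14  ⇒  ω_c = 7/26
  ⇒ ω_c¹/ω_s¹ = 7/26
Stage 2: N_ring = 17 + 2·24 = 65
Stage 2: 17(ω_s−ω_c) = −65(ω_r−ω_c),  ω_r=0, ω_c=1
Stage 2: ω_s = 1 − (65/17)(0−1) = 82/17
  ⇒ ω_s²/ω_c² = 82/17
Coupling ω_c² = ω_c¹ ⇒ overall = 7/26 × 82/17 = 287/221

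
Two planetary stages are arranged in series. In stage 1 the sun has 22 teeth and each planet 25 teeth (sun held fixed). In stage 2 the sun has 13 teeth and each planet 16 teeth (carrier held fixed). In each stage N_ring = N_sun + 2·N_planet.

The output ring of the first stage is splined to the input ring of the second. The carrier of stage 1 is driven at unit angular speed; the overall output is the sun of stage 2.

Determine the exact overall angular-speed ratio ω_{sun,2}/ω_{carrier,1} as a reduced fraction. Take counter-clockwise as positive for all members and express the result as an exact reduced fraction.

-235/52

Stage 1: N_ring = 22 + 2·25 = 72
Stage 1: 22(ω_s−ω_c) = −72(ω_r−ω_c),  ω_s=0, ω_c=1
Stage 1: ω_r = 1 − (22/72)(0−1) = 47/36
  ⇒ ω_r¹/ω_c¹ = 47/36
Stage 2: N_ring = 13 + 2·16 = 45
Stage 2: 13(ω_s−ω_c) = −45(ω_r−ω_c),  ω_c=0, ω_r=1
Stage 2: ω_s = 0 − (45/13)(1−0) = -45/13
  ⇒ ω_s²/ω_r² = -45/13
Coupling ω_r² = ω_r¹ ⇒ overall = 47/36 × -45/13 = -235/52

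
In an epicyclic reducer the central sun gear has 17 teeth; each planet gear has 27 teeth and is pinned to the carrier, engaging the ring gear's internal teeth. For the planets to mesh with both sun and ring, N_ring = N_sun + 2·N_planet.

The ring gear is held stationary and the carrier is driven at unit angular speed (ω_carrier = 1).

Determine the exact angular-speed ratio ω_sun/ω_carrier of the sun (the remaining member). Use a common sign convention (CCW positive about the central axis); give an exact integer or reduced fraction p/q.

88/17

N_ring = 17 + 2·27 = 71
17(ω_s−ω_c) = −71(ω_r−ω_c),  ω_r=0, ω_c=1
ω_s = 1 − (71/17)(0−1) = 88/17
ω_s/ω_c = 88/17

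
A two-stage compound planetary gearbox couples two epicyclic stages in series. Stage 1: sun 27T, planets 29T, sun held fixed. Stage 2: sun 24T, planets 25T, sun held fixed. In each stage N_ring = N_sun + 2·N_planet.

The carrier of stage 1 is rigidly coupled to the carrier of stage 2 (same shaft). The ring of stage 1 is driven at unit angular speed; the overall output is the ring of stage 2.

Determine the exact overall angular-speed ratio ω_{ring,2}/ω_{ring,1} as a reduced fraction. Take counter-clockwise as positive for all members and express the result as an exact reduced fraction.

Stage 1: N_ring = 27 + 2·29 = 85
Stage 1: 27(ω_s−ω_c) = −85(ω_r−ω_c),  ω_s=0, ω_r=1
Stage 1: 27(0−ω_c) = −85(1−ω_c)  ⇒  112ω_c = 85  ⇒  ω_c = 85/112
  ⇒ ω_c¹/ω_r¹ = 85/112
Stage 2: N_ring = 24 + 2·25 = 74
Stage 2: 24(ω_s−ω_c) = −74(ω_r−ω_c),  ω_s=0, ω_c=1
Stage 2: ω_r = 1 − (24/74)(0−1) = 49/37
  ⇒ ω_r²/ω_c² = 49/37
Coupling ω_c² = ω_c¹ ⇒ overall = 85/112 × 49/37 = 595/592

595/592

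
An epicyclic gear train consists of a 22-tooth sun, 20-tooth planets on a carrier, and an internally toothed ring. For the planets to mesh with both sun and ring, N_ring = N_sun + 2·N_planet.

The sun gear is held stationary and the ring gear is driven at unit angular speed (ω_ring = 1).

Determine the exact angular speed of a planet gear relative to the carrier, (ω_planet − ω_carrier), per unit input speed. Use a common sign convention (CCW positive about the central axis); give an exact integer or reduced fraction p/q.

N_ring = 22 + 2·20 = 62
22(ω_s−ω_c) = −62(ω_r−ω_c),  ω_s=0, ω_r=1
22(0−ω_c) = −62(1−ω_c)  ⇒  84ω_c = 62  ⇒  ω_c = 31/42
sun–planet: 22·(0−31/42) = −20·(ω_p−ω_c)  ⇒  ω_p−ω_c = −(22/20)·(-31/42) = 341/420

341/420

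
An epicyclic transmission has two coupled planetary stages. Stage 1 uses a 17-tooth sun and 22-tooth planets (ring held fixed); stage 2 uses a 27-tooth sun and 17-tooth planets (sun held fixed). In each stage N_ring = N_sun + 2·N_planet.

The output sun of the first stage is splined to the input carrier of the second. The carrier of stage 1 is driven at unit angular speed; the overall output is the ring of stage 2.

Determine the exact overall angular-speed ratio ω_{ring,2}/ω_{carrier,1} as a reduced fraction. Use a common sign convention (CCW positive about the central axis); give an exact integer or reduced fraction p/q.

6864/1037

Stage 1: N_ring = 17 + 2·22 = 61
Stage 1: 17(ω_s−ω_c) = −61(ω_r−ω_c),  ω_r=0, ω_c=1
Stage 1: ω_s = 1 − (61/17)(0−1) = 78/17
  ⇒ ω_s¹/ω_c¹ = 78/17
Stage 2: N_ring = 27 + 2·17 = 61
Stage 2: 27(ω_s−ω_c) = −61(ω_r−ω_c),  ω_s=0, ω_c=1
Stage 2: ω_r = 1 − (27/61)(0−1) = 88/61
  ⇒ ω_r²/ω_c² = 88/61
Coupling ω_c² = ω_s¹ ⇒ overall = 78/17 × 88/61 = 6864/1037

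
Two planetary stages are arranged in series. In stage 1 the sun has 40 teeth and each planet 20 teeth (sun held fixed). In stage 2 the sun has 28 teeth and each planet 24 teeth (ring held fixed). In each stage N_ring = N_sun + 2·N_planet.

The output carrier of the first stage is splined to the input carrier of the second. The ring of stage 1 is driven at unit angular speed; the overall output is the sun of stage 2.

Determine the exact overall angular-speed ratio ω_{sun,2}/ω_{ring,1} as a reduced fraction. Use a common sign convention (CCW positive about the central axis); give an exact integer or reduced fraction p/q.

Stage 1: N_ring = 40 + 2·20 = 80
Stage 1: 40(ω_s−ω_c) = −80(ω_r−ω_c),  ω_s=0, ω_r=1
Stage 1: 40(0−ω_c) = −80(1−ω_c)  ⇒  120ω_c = 80  ⇒  ω_c = 2/3
  ⇒ ω_c¹/ω_r¹ = 2/3
Stage 2: N_ring = 28 + 2·24 = 76
Stage 2: 28(ω_s−ω_c) = −76(ω_r−ω_c),  ω_r=0, ω_c=1
Stage 2: ω_s = 1 − (76/28)(0−1) = 26/7
  ⇒ ω_s²/ω_c² = 26/7
Coupling ω_c² = ω_c¹ ⇒ overall = 2/3 × 26/7 = 52/21

52/21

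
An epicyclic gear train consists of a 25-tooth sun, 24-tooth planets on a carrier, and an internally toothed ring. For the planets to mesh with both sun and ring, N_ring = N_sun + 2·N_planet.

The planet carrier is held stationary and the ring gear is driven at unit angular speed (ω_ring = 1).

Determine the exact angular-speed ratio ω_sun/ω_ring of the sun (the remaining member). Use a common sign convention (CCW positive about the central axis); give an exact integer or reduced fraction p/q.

-73/25

N_ring = 25 + 2·24 = 73
25(ω_s−ω_c) = −73(ω_r−ω_c),  ω_c=0, ω_r=1
ω_s = 0 − (73/25)(1−0) = -73/25
ω_s/ω_r = -73/25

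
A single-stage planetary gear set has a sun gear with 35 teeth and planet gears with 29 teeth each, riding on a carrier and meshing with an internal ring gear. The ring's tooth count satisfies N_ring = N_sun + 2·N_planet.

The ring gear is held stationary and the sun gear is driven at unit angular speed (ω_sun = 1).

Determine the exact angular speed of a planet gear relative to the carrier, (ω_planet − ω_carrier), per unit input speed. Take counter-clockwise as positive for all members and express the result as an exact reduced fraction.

N_ring = 35 + 2·29 = 93
35(ω_s−ω_c) = −93(ω_r−ω_c),  ω_r=0, ω_s=1
35(1−ω_c) = −93(0−ω_c)  ⇒  128ω_c = 35  ⇒  ω_c = 35/128
sun–planet: 35·(1−35/128) = −29·(ω_p−ω_c)  ⇒  ω_p−ω_c = −(35/29)·(93/128) = -3255/3712

-3255/3712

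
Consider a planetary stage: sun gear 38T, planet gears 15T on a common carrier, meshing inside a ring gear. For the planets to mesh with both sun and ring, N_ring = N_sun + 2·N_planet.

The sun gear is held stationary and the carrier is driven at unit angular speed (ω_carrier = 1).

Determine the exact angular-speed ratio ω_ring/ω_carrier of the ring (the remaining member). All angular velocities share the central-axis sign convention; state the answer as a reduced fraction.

N_ring = 38 + 2·15 = 68
38(ω_s−ω_c) = −68(ω_r−ω_c),  ω_s=0, ω_c=1
ω_r = 1 − (38/68)(0−1) = 53/34
ω_r/ω_c = 53/34

53/34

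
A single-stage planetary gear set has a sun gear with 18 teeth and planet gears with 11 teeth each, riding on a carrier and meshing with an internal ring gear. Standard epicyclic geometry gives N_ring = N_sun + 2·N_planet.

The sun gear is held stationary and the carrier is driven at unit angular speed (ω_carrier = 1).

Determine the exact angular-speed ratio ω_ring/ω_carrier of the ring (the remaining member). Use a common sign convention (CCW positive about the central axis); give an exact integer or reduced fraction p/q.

29/20

N_ring = 18 + 2·11 = 40
18(ω_s−ω_c) = −40(ω_r−ω_c),  ω_s=0, ω_c=1
ω_r = 1 − (18/40)(0−1) = 29/20
ω_r/ω_c = 29/20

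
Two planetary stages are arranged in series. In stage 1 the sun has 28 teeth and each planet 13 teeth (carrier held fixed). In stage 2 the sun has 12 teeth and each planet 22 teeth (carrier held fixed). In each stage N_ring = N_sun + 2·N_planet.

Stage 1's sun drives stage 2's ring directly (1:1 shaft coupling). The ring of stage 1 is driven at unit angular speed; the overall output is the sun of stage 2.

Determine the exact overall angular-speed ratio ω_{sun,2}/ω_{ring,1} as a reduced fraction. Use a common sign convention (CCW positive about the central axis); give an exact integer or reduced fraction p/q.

9

Stage 1: N_ring = 28 + 2·13 = 54
Stage 1: 28(ω_s−ω_c) = −54(ω_r−ω_c),  ω_c=0, ω_r=1
Stage 1: ω_s = 0 − (54/28)(1−0) = -27/14
  ⇒ ω_s¹/ω_r¹ = -27/14
Stage 2: N_ring = 12 + 2·22 = 56
Stage 2: 12(ω_s−ω_c) = −56(ω_r−ω_c),  ω_c=0, ω_r=1
Stage 2: ω_s = 0 − (56/12)(1−0) = -14/3
  ⇒ ω_s²/ω_r² = -14/3
Coupling ω_r² = ω_s¹ ⇒ overall = -27/14 × -14/3 = 9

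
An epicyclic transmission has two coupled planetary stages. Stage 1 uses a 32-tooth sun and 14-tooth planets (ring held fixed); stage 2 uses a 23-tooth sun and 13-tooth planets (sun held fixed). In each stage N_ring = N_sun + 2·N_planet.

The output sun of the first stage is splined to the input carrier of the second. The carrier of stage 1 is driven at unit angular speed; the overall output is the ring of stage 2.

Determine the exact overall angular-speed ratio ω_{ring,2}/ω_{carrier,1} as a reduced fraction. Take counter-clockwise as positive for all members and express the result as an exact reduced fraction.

207/49

Stage 1: N_ring = 32 + 2·14 = 60
Stage 1: 32(ω_s−ω_c) = −60(ω_r−ω_c),  ω_r=0, ω_c=1
Stage 1: ω_s = 1 − (60/32)(0−1) = 23/8
  ⇒ ω_s¹/ω_c¹ = 23/8
Stage 2: N_ring = 23 + 2·13 = 49
Stage 2: 23(ω_s−ω_c) = −49(ω_r−ω_c),  ω_s=0, ω_c=1
Stage 2: ω_r = 1 − (23/49)(0−1) = 72/49
  ⇒ ω_r²/ω_c² = 72/49
Coupling ω_c² = ω_s¹ ⇒ overall = 23/8 × 72/49 = 207/49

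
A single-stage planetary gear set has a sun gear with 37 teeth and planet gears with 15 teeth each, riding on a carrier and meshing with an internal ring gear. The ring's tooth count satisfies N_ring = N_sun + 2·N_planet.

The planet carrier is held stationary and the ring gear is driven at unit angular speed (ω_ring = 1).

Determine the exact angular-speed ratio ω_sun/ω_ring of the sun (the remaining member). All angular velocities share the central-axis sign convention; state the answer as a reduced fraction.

-67/37

N_ring = 37 + 2·15 = 67
37(ω_s−ω_c) = −67(ω_r−ω_c),  ω_c=0, ω_r=1
ω_s = 0 − (67/37)(1−0) = -67/37
ω_s/ω_r = -67/37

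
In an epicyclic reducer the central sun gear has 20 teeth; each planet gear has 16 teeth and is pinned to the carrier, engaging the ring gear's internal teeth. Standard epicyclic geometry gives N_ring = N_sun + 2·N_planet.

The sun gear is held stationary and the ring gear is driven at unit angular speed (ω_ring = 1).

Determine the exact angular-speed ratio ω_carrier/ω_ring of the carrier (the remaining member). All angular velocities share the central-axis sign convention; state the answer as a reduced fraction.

13/18

N_ring = 20 + 2·16 = 52
20(ω_s−ω_c) = −52(ω_r−ω_c),  ω_s=0, ω_r=1
20(0−ω_c) = −52(1−ω_c)  ⇒  72ω_c = 52  ⇒  ω_c = 13/18
ω_c/ω_r = 13/18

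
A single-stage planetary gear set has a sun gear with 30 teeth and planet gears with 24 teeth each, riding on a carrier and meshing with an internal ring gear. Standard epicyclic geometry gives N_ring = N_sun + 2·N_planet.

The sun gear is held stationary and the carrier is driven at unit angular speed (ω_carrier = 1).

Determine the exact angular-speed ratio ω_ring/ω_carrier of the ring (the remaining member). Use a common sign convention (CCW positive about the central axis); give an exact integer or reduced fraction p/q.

N_ring = 30 + 2·24 = 78
30(ω_s−ω_c) = −78(ω_r−ω_c),  ω_s=0, ω_c=1
ω_r = 1 − (30/78)(0−1) = 18/13
ω_r/ω_c = 18/13

18/13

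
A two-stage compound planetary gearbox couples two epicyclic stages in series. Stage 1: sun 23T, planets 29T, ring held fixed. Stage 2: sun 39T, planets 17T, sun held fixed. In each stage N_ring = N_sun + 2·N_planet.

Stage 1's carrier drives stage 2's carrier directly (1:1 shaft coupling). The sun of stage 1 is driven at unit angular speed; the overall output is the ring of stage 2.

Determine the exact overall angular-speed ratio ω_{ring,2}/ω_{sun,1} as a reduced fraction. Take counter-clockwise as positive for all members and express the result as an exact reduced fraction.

Stage 1: N_ring = 23 + 2·29 = 81
Stage 1: 23(ω_s−ω_c) = −81(ω_r−ω_c),  ω_r=0, ω_s=1
Stage 1: 23(1−ω_c) = −81(0−ω_c)  ⇒  104ω_c = 23  ⇒  ω_c = 23/104
  ⇒ ω_c¹/ω_s¹ = 23/104
Stage 2: N_ring = 39 + 2·17 = 73
Stage 2: 39(ω_s−ω_c) = −73(ω_r−ω_c),  ω_s=0, ω_c=1
Stage 2: ω_r = 1 − (39/73)(0−1) = 112/73
  ⇒ ω_r²/ω_c² = 112/73
Coupling ω_c² = ω_c¹ ⇒ overall = 23/104 × 112/73 = 322/949

322/949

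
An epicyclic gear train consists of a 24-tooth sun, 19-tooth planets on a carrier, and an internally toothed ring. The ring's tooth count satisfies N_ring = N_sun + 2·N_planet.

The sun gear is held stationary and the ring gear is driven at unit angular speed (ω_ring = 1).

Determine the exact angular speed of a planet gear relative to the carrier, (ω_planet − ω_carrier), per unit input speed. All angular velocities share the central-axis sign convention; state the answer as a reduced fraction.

744/817

N_ring = 24 + 2·19 = 62
24(ω_s−ω_c) = −62(ω_r−ω_c),  ω_s=0, ω_r=1
24(0−ω_c) = −62(1−ω_c)  ⇒  86ω_c = 62  ⇒  ω_c = 31/43
sun–planet: 24·(0−31/43) = −19·(ω_p−ω_c)  ⇒  ω_p−ω_c = −(24/19)·(-31/43) = 744/817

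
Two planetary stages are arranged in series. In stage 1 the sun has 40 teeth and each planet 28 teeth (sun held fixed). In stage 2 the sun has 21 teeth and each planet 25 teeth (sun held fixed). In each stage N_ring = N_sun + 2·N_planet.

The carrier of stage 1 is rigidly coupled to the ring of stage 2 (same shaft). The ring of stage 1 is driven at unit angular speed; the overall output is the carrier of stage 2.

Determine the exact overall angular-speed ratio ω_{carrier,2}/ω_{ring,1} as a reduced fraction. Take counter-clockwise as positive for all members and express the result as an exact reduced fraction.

213/391

Stage 1: N_ring = 40 + 2·28 = 96
Stage 1: 40(ω_s−ω_c) = −96(ω_r−ω_c),  ω_s=0, ω_r=1
Stage 1: 40(0−ω_c) = −96(1−ω_c)  ⇒  136ω_c = 96  ⇒  ω_c = 12/17
  ⇒ ω_c¹/ω_r¹ = 12/17
Stage 2: N_ring = 21 + 2·25 = 71
Stage 2: 21(ω_s−ω_c) = −71(ω_r−ω_c),  ω_s=0, ω_r=1
Stage 2: 21(0−ω_c) = −71(1−ω_c)  ⇒  92ω_c = 71  ⇒  ω_c = 71/92
  ⇒ ω_c²/ω_r² = 71/92
Coupling ω_r² = ω_c¹ ⇒ overall = 12/17 × 71/92 = 213/391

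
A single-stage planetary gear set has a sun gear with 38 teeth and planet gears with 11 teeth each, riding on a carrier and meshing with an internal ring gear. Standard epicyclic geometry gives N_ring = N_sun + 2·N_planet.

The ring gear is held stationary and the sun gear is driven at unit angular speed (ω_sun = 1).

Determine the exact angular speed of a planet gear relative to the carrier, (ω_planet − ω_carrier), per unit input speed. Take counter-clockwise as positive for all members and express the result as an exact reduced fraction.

-1140/539

N_ring = 38 + 2·11 = 60
38(ω_s−ω_c) = −60(ω_r−ω_c),  ω_r=0, ω_s=1
38(1−ω_c) = −60(0−ω_c)  ⇒  98ω_c = 38  ⇒  ω_c = 19/49
sun–planet: 38·(1−19/49) = −11·(ω_p−ω_c)  ⇒  ω_p−ω_c = −(38/11)·(30/49) = -1140/539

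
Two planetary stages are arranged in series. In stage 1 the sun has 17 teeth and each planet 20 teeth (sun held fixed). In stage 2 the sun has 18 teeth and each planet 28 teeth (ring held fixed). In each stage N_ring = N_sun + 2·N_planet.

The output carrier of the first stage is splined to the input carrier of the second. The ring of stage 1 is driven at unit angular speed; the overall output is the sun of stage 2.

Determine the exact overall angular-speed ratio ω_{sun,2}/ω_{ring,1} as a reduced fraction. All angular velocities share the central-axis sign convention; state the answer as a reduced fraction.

Stage 1: N_ring = 17 + 2·20 = 57
Stage 1: 17(ω_s−ω_c) = −57(ω_r−ω_c),  ω_s=0, ω_r=1
Stage 1: 17(0−ω_c) = −57(1−ω_c)  ⇒  74ω_c = 57  ⇒  ω_c = 57/74
  ⇒ ω_c¹/ω_r¹ = 57/74
Stage 2: N_ring = 18 + 2·28 = 74
Stage 2: 18(ω_s−ω_c) = −74(ω_r−ω_c),  ω_r=0, ω_c=1
Stage 2: ω_s = 1 − (74/18)(0−1) = 46/9
  ⇒ ω_s²/ω_c² = 46/9
Coupling ω_c² = ω_c¹ ⇒ overall = 57/74 × 46/9 = 437/111

437/111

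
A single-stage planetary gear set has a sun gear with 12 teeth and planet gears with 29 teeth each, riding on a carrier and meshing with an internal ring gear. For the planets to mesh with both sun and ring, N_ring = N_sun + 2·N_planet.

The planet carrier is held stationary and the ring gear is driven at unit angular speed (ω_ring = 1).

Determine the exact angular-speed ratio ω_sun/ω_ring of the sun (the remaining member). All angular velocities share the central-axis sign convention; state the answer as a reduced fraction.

N_ring = 12 + 2·29 = 70
12(ω_s−ω_c) = −70(ω_r−ω_c),  ω_c=0, ω_r=1
ω_s = 0 − (70/12)(1−0) = -35/6
ω_s/ω_r = -35/6

-35/6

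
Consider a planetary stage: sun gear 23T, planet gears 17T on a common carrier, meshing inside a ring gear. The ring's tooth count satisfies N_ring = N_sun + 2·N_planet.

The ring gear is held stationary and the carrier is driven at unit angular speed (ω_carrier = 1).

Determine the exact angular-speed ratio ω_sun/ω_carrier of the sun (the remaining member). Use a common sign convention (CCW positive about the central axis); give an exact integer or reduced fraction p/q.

N_ring = 23 + 2·17 = 57
23(ω_s−ω_c) = −57(ω_r−ω_c),  ω_r=0, ω_c=1
ω_s = 1 − (57/23)(0−1) = 80/23
ω_s/ω_c = 80/23

80/23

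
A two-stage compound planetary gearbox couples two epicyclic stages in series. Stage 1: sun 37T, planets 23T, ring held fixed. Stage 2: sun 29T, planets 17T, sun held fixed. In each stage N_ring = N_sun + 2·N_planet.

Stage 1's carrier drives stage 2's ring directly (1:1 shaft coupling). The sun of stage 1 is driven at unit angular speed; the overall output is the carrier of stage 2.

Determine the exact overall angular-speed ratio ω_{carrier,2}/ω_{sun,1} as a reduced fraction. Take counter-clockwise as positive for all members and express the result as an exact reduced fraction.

Stage 1: N_ring = 37 + 2·23 = 83
Stage 1: 37(ω_s−ω_c) = −83(ω_r−ω_c),  ω_r=0, ω_s=1
Stage 1: 37(1−ω_c) = −83(0−ω_c)  ⇒  120ω_c = 37  ⇒  ω_c = 37/120
  ⇒ ω_c¹/ω_s¹ = 37/120
Stage 2: N_ring = 29 + 2·17 = 63
Stage 2: 29(ω_s−ω_c) = −63(ω_r−ω_c),  ω_s=0, ω_r=1
Stage 2: 29(0−ω_c) = −63(1−ω_c)  ⇒  92ω_c = 63  ⇒  ω_c = 63/92
  ⇒ ω_c²/ω_r² = 63/92
Coupling ω_r² = ω_c¹ ⇒ overall = 37/120 × 63/92 = 777/3680

777/3680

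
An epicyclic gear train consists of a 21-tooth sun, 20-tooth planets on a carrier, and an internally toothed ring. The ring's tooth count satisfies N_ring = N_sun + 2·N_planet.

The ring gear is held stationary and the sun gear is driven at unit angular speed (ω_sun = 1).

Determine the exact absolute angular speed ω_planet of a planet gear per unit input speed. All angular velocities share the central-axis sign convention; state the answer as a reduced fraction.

-21/40

N_ring = 21 + 2·20 = 61
21(ω_s−ω_c) = −61(ω_r−ω_c),  ω_r=0, ω_s=1
21(1−ω_c) = −61(0−ω_c)  ⇒  82ω_c = 21  ⇒  ω_c = 21/82
sun–planet: 21·(1−21/82) = −20·(ω_p−ω_c)  ⇒  ω_p−ω_c = −(21/20)·(61/82) = -1281/1640
ω_p = 21/82 − 1281/1640 = -21/40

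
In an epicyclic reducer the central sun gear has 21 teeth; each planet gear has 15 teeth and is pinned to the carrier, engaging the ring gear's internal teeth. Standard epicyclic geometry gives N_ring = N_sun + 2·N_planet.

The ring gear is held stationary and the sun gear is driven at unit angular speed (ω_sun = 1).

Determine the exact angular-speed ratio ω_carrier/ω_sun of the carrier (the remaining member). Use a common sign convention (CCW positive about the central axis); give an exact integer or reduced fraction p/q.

7/24

N_ring = 21 + 2·15 = 51
21(ω_s−ω_c) = −51(ω_r−ω_c),  ω_r=0, ω_s=1
21(1−ω_c) = −51(0−ω_c)  ⇒  72ω_c = 21  ⇒  ω_c = 7/24
ω_c/ω_s = 7/24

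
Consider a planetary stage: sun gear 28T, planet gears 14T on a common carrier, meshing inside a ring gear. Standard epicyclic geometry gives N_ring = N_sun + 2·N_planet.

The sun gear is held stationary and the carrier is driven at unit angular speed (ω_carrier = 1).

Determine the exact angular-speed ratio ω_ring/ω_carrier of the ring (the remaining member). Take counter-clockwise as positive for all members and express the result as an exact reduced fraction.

3/2

N_ring = 28 + 2·14 = 56
28(ω_s−ω_c) = −56(ω_r−ω_c),  ω_s=0, ω_c=1
ω_r = 1 − (28/56)(0−1) = 3/2
ω_r/ω_c = 3/2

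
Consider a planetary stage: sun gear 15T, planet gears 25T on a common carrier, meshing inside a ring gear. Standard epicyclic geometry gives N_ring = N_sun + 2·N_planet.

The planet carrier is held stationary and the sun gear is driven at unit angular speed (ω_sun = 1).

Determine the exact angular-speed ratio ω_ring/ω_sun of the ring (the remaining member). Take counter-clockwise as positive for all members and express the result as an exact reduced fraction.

-3/13

N_ring = 15 + 2·25 = 65
15(ω_s−ω_c) = −65(ω_r−ω_c),  ω_c=0, ω_s=1
ω_r = 0 − (15/65)(1−0) = -3/13
ω_r/ω_s = -3/13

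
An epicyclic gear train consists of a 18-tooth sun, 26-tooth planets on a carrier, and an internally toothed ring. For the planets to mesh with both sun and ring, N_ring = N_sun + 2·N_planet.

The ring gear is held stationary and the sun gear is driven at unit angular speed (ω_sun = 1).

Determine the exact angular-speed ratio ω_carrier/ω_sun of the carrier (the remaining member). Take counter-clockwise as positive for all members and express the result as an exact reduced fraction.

9/44

N_ring = 18 + 2·26 = 70
18(ω_s−ω_c) = −70(ω_r−ω_c),  ω_r=0, ω_s=1
18(1−ω_c) = −70(0−ω_c)  ⇒  88ω_c = 18  ⇒  ω_c = 9/44
ω_c/ω_s = 9/44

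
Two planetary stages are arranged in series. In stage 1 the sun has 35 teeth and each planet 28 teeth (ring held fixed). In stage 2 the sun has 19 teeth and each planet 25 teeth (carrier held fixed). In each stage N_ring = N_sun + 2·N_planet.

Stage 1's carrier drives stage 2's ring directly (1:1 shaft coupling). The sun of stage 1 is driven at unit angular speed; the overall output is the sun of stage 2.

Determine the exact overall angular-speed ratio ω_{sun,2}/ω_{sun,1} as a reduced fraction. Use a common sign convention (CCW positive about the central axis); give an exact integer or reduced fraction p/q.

-115/114

Stage 1: N_ring = 35 + 2·28 = 91
Stage 1: 35(ω_s−ω_c) = −91(ω_r−ω_c),  ω_r=0, ω_s=1
Stage 1: 35(1−ω_c) = −91(0−ω_c)  ⇒  126ω_c = 35  ⇒  ω_c = 5/18
  ⇒ ω_c¹/ω_s¹ = 5/18
Stage 2: N_ring = 19 + 2·25 = 69
Stage 2: 19(ω_s−ω_c) = −69(ω_r−ω_c),  ω_c=0, ω_r=1
Stage 2: ω_s = 0 − (69/19)(1−0) = -69/19
  ⇒ ω_s²/ω_r² = -69/19
Coupling ω_r² = ω_c¹ ⇒ overall = 5/18 × -69/19 = -115/114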